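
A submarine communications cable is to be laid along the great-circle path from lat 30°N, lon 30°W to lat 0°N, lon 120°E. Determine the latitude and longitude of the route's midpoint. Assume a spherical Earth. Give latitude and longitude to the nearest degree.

≈ lat 45°N, lon 60°E

Convert each endpoint to a unit vector on the sphere (x = cos φ cos λ, y = cos φ sin λ, z = sin φ).
The central angle between the endpoints is δ = arccos(p₁·p₂) ≈ 2.419 rad (138.6°).
Interpolate at f = 1/2 with slerp weights a = sin((1−f)δ)/sin δ ≈ 1.414, b = sin(fδ)/sin δ ≈ 1.414.
p = a·p₁ + b·p₂ ≈ (0.354, 0.612, 0.707); φ = arcsin(p_z) ≈ 45.00°, λ = atan2(p_y, p_x) ≈ 60.00°.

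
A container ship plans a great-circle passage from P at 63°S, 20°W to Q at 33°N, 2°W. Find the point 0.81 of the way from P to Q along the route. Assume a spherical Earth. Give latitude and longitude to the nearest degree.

Convert each endpoint to a unit vector on the sphere (x = cos φ cos λ, y = cos φ sin λ, z = sin φ).
The central angle between the endpoints is δ = arccos(p₁·p₂) ≈ 1.694 rad (97.1°).
Interpolate at f = 0.81 with slerp weights a = sin((1−f)δ)/sin δ ≈ 0.319, b = sin(fδ)/sin δ ≈ 0.988.
p = a·p₁ + b·p₂ ≈ (0.964, -0.078, 0.254); φ = arcsin(p_z) ≈ 14.71°, λ = atan2(p_y, p_x) ≈ -4.65°.

≈ 15°N, 5°W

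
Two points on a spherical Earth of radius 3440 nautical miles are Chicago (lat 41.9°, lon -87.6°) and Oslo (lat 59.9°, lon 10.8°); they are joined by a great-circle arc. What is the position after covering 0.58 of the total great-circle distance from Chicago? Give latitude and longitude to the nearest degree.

≈ lat 63°, lon -42°

Write both endpoints as unit vectors p₁, p₂ with components (cos φ cos λ, cos φ sin λ, sin φ).
The central angle between the endpoints is δ = arccos(p₁·p₂) ≈ 1.020 rad (58.4°).
Interpolate at f = 0.58 with slerp weights a = sin((1−f)δ)/sin δ ≈ 0.488, b = sin(fδ)/sin δ ≈ 0.655.
p = a·p₁ + b·p₂ ≈ (0.338, -0.301, 0.892); φ = arcsin(p_z) ≈ 63.11°, λ = atan2(p_y, p_x) ≈ -41.72°.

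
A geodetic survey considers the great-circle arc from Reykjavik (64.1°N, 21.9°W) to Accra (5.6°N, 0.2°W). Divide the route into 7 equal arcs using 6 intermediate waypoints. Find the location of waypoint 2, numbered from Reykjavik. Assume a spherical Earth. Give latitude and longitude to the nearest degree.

≈ (48°N, 11°W)

The haversine formula gives a central angle δ ≈ 1.057 rad (60.5°) between the endpoints.
Interpolate at f = 2/7 with slerp weights a = sin((1−f)δ)/sin δ ≈ 0.787, b = sin(fδ)/sin δ ≈ 0.341.
p = a·p₁ + b·p₂ ≈ (0.659, -0.129, 0.741); φ = arcsin(p_z) ≈ 47.83°, λ = atan2(p_y, p_x) ≈ -11.11°.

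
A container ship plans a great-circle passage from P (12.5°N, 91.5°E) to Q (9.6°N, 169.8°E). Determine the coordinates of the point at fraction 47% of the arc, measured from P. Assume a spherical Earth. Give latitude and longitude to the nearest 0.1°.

Convert each endpoint to a unit vector on the sphere (x = cos φ cos λ, y = cos φ sin λ, z = sin φ).
The central angle between the endpoints is δ = arccos(p₁·p₂) ≈ 1.337 rad (76.6°).
Interpolate at f = 0.47 with slerp weights a = sin((1−f)δ)/sin δ ≈ 0.669, b = sin(fδ)/sin δ ≈ 0.604.
p = a·p₁ + b·p₂ ≈ (-0.604, 0.759, 0.246); φ = arcsin(p_z) ≈ 14.22°, λ = atan2(p_y, p_x) ≈ 128.51°.

≈ (14.2°N, 128.5°E)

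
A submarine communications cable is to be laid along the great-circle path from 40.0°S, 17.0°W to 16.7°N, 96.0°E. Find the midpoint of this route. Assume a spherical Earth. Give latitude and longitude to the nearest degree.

≈ 20°S, 49°E

Convert each endpoint to a unit vector on the sphere (x = cos φ cos λ, y = cos φ sin λ, z = sin φ).
The central angle between the endpoints is δ = arccos(p₁·p₂) ≈ 2.062 rad (118.1°).
Interpolate at f = 1/2 with slerp weights a = sin((1−f)δ)/sin δ ≈ 0.973, b = sin(fδ)/sin δ ≈ 0.973.
p = a·p₁ + b·p₂ ≈ (0.615, 0.709, -0.346); φ = arcsin(p_z) ≈ -20.22°, λ = atan2(p_y, p_x) ≈ 49.04°.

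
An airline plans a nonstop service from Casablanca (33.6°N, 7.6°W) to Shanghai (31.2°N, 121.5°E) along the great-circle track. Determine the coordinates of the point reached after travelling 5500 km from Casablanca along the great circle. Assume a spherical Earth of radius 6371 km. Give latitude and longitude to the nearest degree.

Write both endpoints as unit vectors p₁, p₂ with components (cos φ cos λ, cos φ sin λ, sin φ).
The central angle between the endpoints is δ = arccos(p₁·p₂) ≈ 1.734 rad (99.4°). The total great-circle distance is δ·R ≈ 1.734 × 6371 ≈ 11048 km, so the target fraction is f = 5500/11048 ≈ 0.498.
Interpolate at f ≈ 0.498 with slerp weights a = sin((1−f)δ)/sin δ ≈ 0.775, b = sin(fδ)/sin δ ≈ 0.770.
p = a·p₁ + b·p₂ ≈ (0.296, 0.476, 0.828); φ = arcsin(p_z) ≈ 55.89°, λ = atan2(p_y, p_x) ≈ 58.16°.

≈ 56°N, 58°E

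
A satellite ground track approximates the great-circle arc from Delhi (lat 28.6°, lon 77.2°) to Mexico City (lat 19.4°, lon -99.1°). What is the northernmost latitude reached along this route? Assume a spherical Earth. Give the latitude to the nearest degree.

The great circle lies in the plane with unit normal n̂ = (p₁ × p₂)/|p₁ × p₂|.
Here n̂_z ≈ -0.072; the vertex latitude is φ_max = arccos|n̂_z| ≈ 85.9°.

≈ 86°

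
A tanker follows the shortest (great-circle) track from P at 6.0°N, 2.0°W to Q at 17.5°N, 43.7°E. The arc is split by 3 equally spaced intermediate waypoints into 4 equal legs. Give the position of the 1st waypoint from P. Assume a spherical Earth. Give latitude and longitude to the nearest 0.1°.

≈ 9.5°N, 9.1°E

From cos δ = sin φ₁ sin φ₂ + cos φ₁ cos φ₂ cos Δλ, the central angle is δ ≈ 0.804 rad (46.1°).
Interpolate at f = 1/4 with slerp weights a = sin((1−f)δ)/sin δ ≈ 0.788, b = sin(fδ)/sin δ ≈ 0.277.
p = a·p₁ + b·p₂ ≈ (0.974, 0.155, 0.166); φ = arcsin(p_z) ≈ 9.54°, λ = atan2(p_y, p_x) ≈ 9.06°.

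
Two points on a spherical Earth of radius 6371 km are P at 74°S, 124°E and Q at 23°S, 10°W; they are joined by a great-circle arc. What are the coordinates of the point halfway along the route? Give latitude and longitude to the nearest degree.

≈ 61°S, 5°E

Write both endpoints as unit vectors p₁, p₂ with components (cos φ cos λ, cos φ sin λ, sin φ).
The central angle between the endpoints is δ = arccos(p₁·p₂) ≈ 1.370 rad (78.5°).
Interpolate at f = 1/2 with slerp weights a = sin((1−f)δ)/sin δ ≈ 0.646, b = sin(fδ)/sin δ ≈ 0.646.
p = a·p₁ + b·p₂ ≈ (0.486, 0.044, -0.873); φ = arcsin(p_z) ≈ -60.80°, λ = atan2(p_y, p_x) ≈ 5.21°.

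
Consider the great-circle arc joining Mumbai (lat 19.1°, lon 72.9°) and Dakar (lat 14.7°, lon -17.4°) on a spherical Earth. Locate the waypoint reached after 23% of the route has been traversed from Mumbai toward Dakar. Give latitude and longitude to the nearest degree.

Write both endpoints as unit vectors p₁, p₂ with components (cos φ cos λ, cos φ sin λ, sin φ).
The central angle between the endpoints is δ = arccos(p₁·p₂) ≈ 1.492 rad (85.5°).
Interpolate at f = 0.23 with slerp weights a = sin((1−f)δ)/sin δ ≈ 0.915, b = sin(fδ)/sin δ ≈ 0.338.
p = a·p₁ + b·p₂ ≈ (0.566, 0.729, 0.385); φ = arcsin(p_z) ≈ 22.65°, λ = atan2(p_y, p_x) ≈ 52.18°.

≈ lat 23°, lon 52°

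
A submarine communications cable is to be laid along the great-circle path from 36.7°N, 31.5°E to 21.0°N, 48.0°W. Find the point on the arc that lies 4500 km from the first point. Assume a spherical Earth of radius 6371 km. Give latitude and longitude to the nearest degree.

From cos δ = sin φ₁ sin φ₂ + cos φ₁ cos φ₂ cos Δλ, the central angle is δ ≈ 1.213 rad (69.5°). The total great-circle distance is δ·R ≈ 1.213 × 6371 ≈ 7726 km, so the target fraction is f = 4500/7726 ≈ 0.582.
Interpolate at f ≈ 0.582 with slerp weights a = sin((1−f)δ)/sin δ ≈ 0.518, b = sin(fδ)/sin δ ≈ 0.693.
p = a·p₁ + b·p₂ ≈ (0.787, -0.264, 0.558); φ = arcsin(p_z) ≈ 33.90°, λ = atan2(p_y, p_x) ≈ -18.54°.

≈ 34°N, 19°W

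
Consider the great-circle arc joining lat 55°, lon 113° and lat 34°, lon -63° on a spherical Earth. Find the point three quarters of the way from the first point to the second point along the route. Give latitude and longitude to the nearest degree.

Write both endpoints as unit vectors p₁, p₂ with components (cos φ cos λ, cos φ sin λ, sin φ).
The central angle between the endpoints is δ = arccos(p₁·p₂) ≈ 1.587 rad (90.9°).
Interpolate at f = 3/4 with slerp weights a = sin((1−f)δ)/sin δ ≈ 0.386, b = sin(fδ)/sin δ ≈ 0.929.
p = a·p₁ + b·p₂ ≈ (0.263, -0.482, 0.836); φ = arcsin(p_z) ≈ 56.71°, λ = atan2(p_y, p_x) ≈ -61.39°.

≈ lat 57°, lon -61°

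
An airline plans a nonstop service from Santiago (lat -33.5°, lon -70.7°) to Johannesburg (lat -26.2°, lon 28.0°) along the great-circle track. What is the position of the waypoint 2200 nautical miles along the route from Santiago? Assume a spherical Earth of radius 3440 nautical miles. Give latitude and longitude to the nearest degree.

≈ lat -42°, lon -25°

Write both endpoints as unit vectors p₁, p₂ with components (cos φ cos λ, cos φ sin λ, sin φ).
The central angle between the endpoints is δ = arccos(p₁·p₂) ≈ 1.440 rad (82.5°). The total great-circle distance is δ·R ≈ 1.440 × 3440 ≈ 4953 nmi, so the target fraction is f = 2200/4953 ≈ 0.444.
Interpolate at f ≈ 0.444 with slerp weights a = sin((1−f)δ)/sin δ ≈ 0.724, b = sin(fδ)/sin δ ≈ 0.602.
p = a·p₁ + b·p₂ ≈ (0.676, -0.316, -0.665); φ = arcsin(p_z) ≈ -41.70°, λ = atan2(p_y, p_x) ≈ -25.05°.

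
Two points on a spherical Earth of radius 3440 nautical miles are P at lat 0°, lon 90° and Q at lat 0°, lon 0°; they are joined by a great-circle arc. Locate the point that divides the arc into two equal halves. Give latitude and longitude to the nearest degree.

Convert each endpoint to a unit vector on the sphere (x = cos φ cos λ, y = cos φ sin λ, z = sin φ).
The central angle between the endpoints is δ = arccos(p₁·p₂) ≈ 1.571 rad (90.0°).
Interpolate at f = 1/2 with slerp weights a = sin((1−f)δ)/sin δ ≈ 0.707, b = sin(fδ)/sin δ ≈ 0.707.
p = a·p₁ + b·p₂ ≈ (0.707, 0.707, 0.000); φ = arcsin(p_z) ≈ 0.00°, λ = atan2(p_y, p_x) ≈ 45.00°.

≈ lat 0°, lon 45°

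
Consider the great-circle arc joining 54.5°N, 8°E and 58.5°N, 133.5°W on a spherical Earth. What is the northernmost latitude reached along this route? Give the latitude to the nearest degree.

The great circle lies in the plane with unit normal n̂ = (p₁ × p₂)/|p₁ × p₂|.
Here n̂_z ≈ -0.212; the vertex latitude is φ_max = arccos|n̂_z| ≈ 77.7°.

≈ 78°N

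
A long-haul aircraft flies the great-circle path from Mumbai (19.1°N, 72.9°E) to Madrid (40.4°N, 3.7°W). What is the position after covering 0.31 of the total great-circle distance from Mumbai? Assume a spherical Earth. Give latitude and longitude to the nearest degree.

Write both endpoints as unit vectors p₁, p₂ with components (cos φ cos λ, cos φ sin λ, sin φ).
The central angle between the endpoints is δ = arccos(p₁·p₂) ≈ 1.182 rad (67.7°).
Interpolate at f = 0.31 with slerp weights a = sin((1−f)δ)/sin δ ≈ 0.787, b = sin(fδ)/sin δ ≈ 0.387.
p = a·p₁ + b·p₂ ≈ (0.513, 0.692, 0.508); φ = arcsin(p_z) ≈ 30.56°, λ = atan2(p_y, p_x) ≈ 53.44°.

≈ 31°N, 53°E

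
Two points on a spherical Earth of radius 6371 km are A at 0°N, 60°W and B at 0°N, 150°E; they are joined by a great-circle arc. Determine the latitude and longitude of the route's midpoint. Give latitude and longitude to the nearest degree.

The haversine formula gives a central angle δ ≈ 2.618 rad (150.0°) between the endpoints.
Interpolate at f = 1/2 with slerp weights a = sin((1−f)δ)/sin δ ≈ 1.932, b = sin(fδ)/sin δ ≈ 1.932.
p = a·p₁ + b·p₂ ≈ (-0.707, -0.707, 0.000); φ = arcsin(p_z) ≈ 0.00°, λ = atan2(p_y, p_x) ≈ -135.00°.

≈ 0°N, 135°W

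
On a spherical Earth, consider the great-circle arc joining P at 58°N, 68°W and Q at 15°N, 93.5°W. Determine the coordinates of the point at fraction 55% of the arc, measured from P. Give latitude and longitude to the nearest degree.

Write both endpoints as unit vectors p₁, p₂ with components (cos φ cos λ, cos φ sin λ, sin φ).
The central angle between the endpoints is δ = arccos(p₁·p₂) ≈ 0.821 rad (47.0°).
Interpolate at f = 0.55 with slerp weights a = sin((1−f)δ)/sin δ ≈ 0.493, b = sin(fδ)/sin δ ≈ 0.596.
p = a·p₁ + b·p₂ ≈ (0.063, -0.817, 0.573); φ = arcsin(p_z) ≈ 34.94°, λ = atan2(p_y, p_x) ≈ -85.61°.

≈ 35°N, 86°W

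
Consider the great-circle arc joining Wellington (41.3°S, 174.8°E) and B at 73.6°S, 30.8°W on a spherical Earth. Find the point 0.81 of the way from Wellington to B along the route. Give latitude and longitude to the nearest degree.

From cos δ = sin φ₁ sin φ₂ + cos φ₁ cos φ₂ cos Δλ, the central angle is δ ≈ 1.113 rad (63.8°).
Interpolate at f = 0.81 with slerp weights a = sin((1−f)δ)/sin δ ≈ 0.234, b = sin(fδ)/sin δ ≈ 0.874.
p = a·p₁ + b·p₂ ≈ (0.037, -0.110, -0.993); φ = arcsin(p_z) ≈ -83.31°, λ = atan2(p_y, p_x) ≈ -71.50°.

≈ 83°S, 71°W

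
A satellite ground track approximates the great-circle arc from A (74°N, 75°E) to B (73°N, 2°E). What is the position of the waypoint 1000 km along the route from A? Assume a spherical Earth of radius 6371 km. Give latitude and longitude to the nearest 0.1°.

≈ (76.6°N, 40.5°E)

The haversine formula gives a central angle δ ≈ 0.340 rad (19.5°) between the endpoints. The total great-circle distance is δ·R ≈ 0.340 × 6371 ≈ 2165 km, so the target fraction is f = 1000/2165 ≈ 0.462.
Interpolate at f ≈ 0.462 with slerp weights a = sin((1−f)δ)/sin δ ≈ 0.546, b = sin(fδ)/sin δ ≈ 0.469.
p = a·p₁ + b·p₂ ≈ (0.176, 0.150, 0.973); φ = arcsin(p_z) ≈ 76.63°, λ = atan2(p_y, p_x) ≈ 40.45°.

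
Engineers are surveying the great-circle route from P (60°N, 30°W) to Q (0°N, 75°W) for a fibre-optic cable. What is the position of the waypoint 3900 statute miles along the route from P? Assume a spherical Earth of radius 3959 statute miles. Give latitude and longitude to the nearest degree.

≈ (12°N, 70°W)

Convert each endpoint to a unit vector on the sphere (x = cos φ cos λ, y = cos φ sin λ, z = sin φ).
The central angle between the endpoints is δ = arccos(p₁·p₂) ≈ 1.209 rad (69.3°). The total great-circle distance is δ·R ≈ 1.209 × 3959 ≈ 4788 mi, so the target fraction is f = 3900/4788 ≈ 0.815.
Interpolate at f ≈ 0.815 with slerp weights a = sin((1−f)δ)/sin δ ≈ 0.238, b = sin(fδ)/sin δ ≈ 0.891.
p = a·p₁ + b·p₂ ≈ (0.334, -0.920, 0.206); φ = arcsin(p_z) ≈ 11.89°, λ = atan2(p_y, p_x) ≈ -70.07°.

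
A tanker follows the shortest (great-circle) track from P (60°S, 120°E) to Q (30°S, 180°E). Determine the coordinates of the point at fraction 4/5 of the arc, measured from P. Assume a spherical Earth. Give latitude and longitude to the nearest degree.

The haversine formula gives a central angle δ ≈ 0.864 rad (49.5°) between the endpoints.
Interpolate at f = 4/5 with slerp weights a = sin((1−f)δ)/sin δ ≈ 0.226, b = sin(fδ)/sin δ ≈ 0.838.
p = a·p₁ + b·p₂ ≈ (-0.782, 0.098, -0.615); φ = arcsin(p_z) ≈ -37.95°, λ = atan2(p_y, p_x) ≈ 172.87°.

≈ (38°S, 173°E)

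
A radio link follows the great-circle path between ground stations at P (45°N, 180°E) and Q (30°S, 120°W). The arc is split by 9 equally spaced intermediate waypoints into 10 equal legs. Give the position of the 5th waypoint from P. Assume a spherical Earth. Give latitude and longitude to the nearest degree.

≈ (9°N, 147°W)

Write both endpoints as unit vectors p₁, p₂ with components (cos φ cos λ, cos φ sin λ, sin φ).
The central angle between the endpoints is δ = arccos(p₁·p₂) ≈ 1.618 rad (92.7°).
Interpolate at f = 5/10 with slerp weights a = sin((1−f)δ)/sin δ ≈ 0.724, b = sin(fδ)/sin δ ≈ 0.724.
p = a·p₁ + b·p₂ ≈ (-0.826, -0.543, 0.150); φ = arcsin(p_z) ≈ 8.63°, λ = atan2(p_y, p_x) ≈ -146.66°.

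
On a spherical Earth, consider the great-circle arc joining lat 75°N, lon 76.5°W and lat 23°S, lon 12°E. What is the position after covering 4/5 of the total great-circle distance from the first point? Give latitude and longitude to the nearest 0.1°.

≈ lat 1.4°S, lon 5.9°E

The haversine formula gives a central angle δ ≈ 1.951 rad (111.8°) between the endpoints.
Interpolate at f = 4/5 with slerp weights a = sin((1−f)δ)/sin δ ≈ 0.410, b = sin(fδ)/sin δ ≈ 1.077.
p = a·p₁ + b·p₂ ≈ (0.994, 0.103, -0.025); φ = arcsin(p_z) ≈ -1.44°, λ = atan2(p_y, p_x) ≈ 5.91°.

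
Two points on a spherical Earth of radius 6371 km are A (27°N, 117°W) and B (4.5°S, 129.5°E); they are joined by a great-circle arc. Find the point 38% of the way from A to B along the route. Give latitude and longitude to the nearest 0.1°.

≈ (23.9°N, 164.7°W)

The haversine formula gives a central angle δ ≈ 1.971 rad (112.9°) between the endpoints.
Interpolate at f = 0.38 with slerp weights a = sin((1−f)δ)/sin δ ≈ 1.021, b = sin(fδ)/sin δ ≈ 0.739.
p = a·p₁ + b·p₂ ≈ (-0.882, -0.241, 0.405); φ = arcsin(p_z) ≈ 23.91°, λ = atan2(p_y, p_x) ≈ -164.69°.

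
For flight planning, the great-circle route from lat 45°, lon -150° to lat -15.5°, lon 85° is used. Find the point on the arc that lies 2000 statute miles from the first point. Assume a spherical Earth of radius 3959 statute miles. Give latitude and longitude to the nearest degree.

From cos δ = sin φ₁ sin φ₂ + cos φ₁ cos φ₂ cos Δλ, the central angle is δ ≈ 2.189 rad (125.4°). The total great-circle distance is δ·R ≈ 2.189 × 3959 ≈ 8667 mi, so the target fraction is f = 2000/8667 ≈ 0.231.
Interpolate at f ≈ 0.231 with slerp weights a = sin((1−f)δ)/sin δ ≈ 1.219, b = sin(fδ)/sin δ ≈ 0.594.
p = a·p₁ + b·p₂ ≈ (-0.697, 0.139, 0.704); φ = arcsin(p_z) ≈ 44.71°, λ = atan2(p_y, p_x) ≈ 168.72°.

≈ lat 45°, lon 169°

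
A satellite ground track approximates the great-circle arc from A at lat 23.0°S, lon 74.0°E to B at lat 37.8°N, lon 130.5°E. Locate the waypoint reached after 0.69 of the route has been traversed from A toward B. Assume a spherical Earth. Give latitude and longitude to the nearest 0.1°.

Convert each endpoint to a unit vector on the sphere (x = cos φ cos λ, y = cos φ sin λ, z = sin φ).
The central angle between the endpoints is δ = arccos(p₁·p₂) ≈ 1.408 rad (80.7°).
Interpolate at f = 0.69 with slerp weights a = sin((1−f)δ)/sin δ ≈ 0.428, b = sin(fδ)/sin δ ≈ 0.837.
p = a·p₁ + b·p₂ ≈ (-0.321, 0.882, 0.345); φ = arcsin(p_z) ≈ 20.21°, λ = atan2(p_y, p_x) ≈ 109.99°.

≈ lat 20.2°N, lon 110.0°E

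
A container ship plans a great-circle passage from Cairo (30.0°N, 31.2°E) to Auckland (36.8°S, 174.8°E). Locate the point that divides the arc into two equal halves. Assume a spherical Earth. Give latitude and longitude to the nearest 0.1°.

Convert each endpoint to a unit vector on the sphere (x = cos φ cos λ, y = cos φ sin λ, z = sin φ).
The central angle between the endpoints is δ = arccos(p₁·p₂) ≈ 2.602 rad (149.1°).
Interpolate at f = 1/2 with slerp weights a = sin((1−f)δ)/sin δ ≈ 1.874, b = sin(fδ)/sin δ ≈ 1.874.
p = a·p₁ + b·p₂ ≈ (-0.106, 0.977, -0.186); φ = arcsin(p_z) ≈ -10.70°, λ = atan2(p_y, p_x) ≈ 96.21°.

≈ 10.7°S, 96.2°E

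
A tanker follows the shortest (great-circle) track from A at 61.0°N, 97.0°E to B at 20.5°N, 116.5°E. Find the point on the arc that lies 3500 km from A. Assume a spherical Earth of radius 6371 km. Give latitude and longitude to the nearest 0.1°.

≈ 31.4°N, 113.4°E

The haversine formula gives a central angle δ ≈ 0.746 rad (42.7°) between the endpoints. The total great-circle distance is δ·R ≈ 0.746 × 6371 ≈ 4753 km, so the target fraction is f = 3500/4753 ≈ 0.736.
Interpolate at f ≈ 0.736 with slerp weights a = sin((1−f)δ)/sin δ ≈ 0.288, b = sin(fδ)/sin δ ≈ 0.769.
p = a·p₁ + b·p₂ ≈ (-0.339, 0.783, 0.521); φ = arcsin(p_z) ≈ 31.42°, λ = atan2(p_y, p_x) ≈ 113.37°.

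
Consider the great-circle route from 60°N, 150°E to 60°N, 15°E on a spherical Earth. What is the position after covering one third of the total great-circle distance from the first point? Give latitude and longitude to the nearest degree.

≈ 75°N, 119°E

Convert each endpoint to a unit vector on the sphere (x = cos φ cos λ, y = cos φ sin λ, z = sin φ).
The central angle between the endpoints is δ = arccos(p₁·p₂) ≈ 0.960 rad (55.0°).
Interpolate at f = 1/3 with slerp weights a = sin((1−f)δ)/sin δ ≈ 0.729, b = sin(fδ)/sin δ ≈ 0.384.
p = a·p₁ + b·p₂ ≈ (-0.130, 0.232, 0.964); φ = arcsin(p_z) ≈ 74.57°, λ = atan2(p_y, p_x) ≈ 119.31°.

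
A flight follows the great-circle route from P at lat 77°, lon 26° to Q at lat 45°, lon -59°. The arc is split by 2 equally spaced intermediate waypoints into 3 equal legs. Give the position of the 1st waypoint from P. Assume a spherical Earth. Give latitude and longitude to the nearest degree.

Convert each endpoint to a unit vector on the sphere (x = cos φ cos λ, y = cos φ sin λ, z = sin φ).
The central angle between the endpoints is δ = arccos(p₁·p₂) ≈ 0.791 rad (45.3°).
Interpolate at f = 1/3 with slerp weights a = sin((1−f)δ)/sin δ ≈ 0.708, b = sin(fδ)/sin δ ≈ 0.367.
p = a·p₁ + b·p₂ ≈ (0.277, -0.152, 0.949); φ = arcsin(p_z) ≈ 71.59°, λ = atan2(p_y, p_x) ≈ -28.85°.

≈ lat 72°, lon -29°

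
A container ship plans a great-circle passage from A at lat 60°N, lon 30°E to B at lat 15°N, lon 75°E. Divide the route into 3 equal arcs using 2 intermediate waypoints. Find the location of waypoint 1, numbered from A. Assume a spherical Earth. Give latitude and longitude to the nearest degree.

≈ lat 47°N, lon 53°E

Write both endpoints as unit vectors p₁, p₂ with components (cos φ cos λ, cos φ sin λ, sin φ).
The central angle between the endpoints is δ = arccos(p₁·p₂) ≈ 0.970 rad (55.6°).
Interpolate at f = 1/3 with slerp weights a = sin((1−f)δ)/sin δ ≈ 0.730, b = sin(fδ)/sin δ ≈ 0.385.
p = a·p₁ + b·p₂ ≈ (0.413, 0.542, 0.732); φ = arcsin(p_z) ≈ 47.07°, λ = atan2(p_y, p_x) ≈ 52.72°.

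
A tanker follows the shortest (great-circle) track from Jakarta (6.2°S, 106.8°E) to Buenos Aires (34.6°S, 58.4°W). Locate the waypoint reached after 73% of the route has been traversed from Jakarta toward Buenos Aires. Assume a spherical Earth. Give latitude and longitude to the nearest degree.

Write both endpoints as unit vectors p₁, p₂ with components (cos φ cos λ, cos φ sin λ, sin φ).
The central angle between the endpoints is δ = arccos(p₁·p₂) ≈ 2.389 rad (136.9°).
Interpolate at f = 0.73 with slerp weights a = sin((1−f)δ)/sin δ ≈ 0.879, b = sin(fδ)/sin δ ≈ 1.441.
p = a·p₁ + b·p₂ ≈ (0.369, -0.173, -0.913); φ = arcsin(p_z) ≈ -65.95°, λ = atan2(p_y, p_x) ≈ -25.16°.

≈ 66°S, 25°W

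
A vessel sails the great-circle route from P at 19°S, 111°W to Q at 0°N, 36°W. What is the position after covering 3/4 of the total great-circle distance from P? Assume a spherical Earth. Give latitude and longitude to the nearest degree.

Convert each endpoint to a unit vector on the sphere (x = cos φ cos λ, y = cos φ sin λ, z = sin φ).
The central angle between the endpoints is δ = arccos(p₁·p₂) ≈ 1.324 rad (75.8°).
Interpolate at f = 3/4 with slerp weights a = sin((1−f)δ)/sin δ ≈ 0.335, b = sin(fδ)/sin δ ≈ 0.864.
p = a·p₁ + b·p₂ ≈ (0.585, -0.803, -0.109); φ = arcsin(p_z) ≈ -6.26°, λ = atan2(p_y, p_x) ≈ -53.93°.

≈ 6°S, 54°W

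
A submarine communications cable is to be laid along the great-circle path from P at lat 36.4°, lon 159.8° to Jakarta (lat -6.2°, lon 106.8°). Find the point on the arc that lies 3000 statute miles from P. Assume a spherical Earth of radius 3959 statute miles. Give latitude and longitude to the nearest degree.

Convert each endpoint to a unit vector on the sphere (x = cos φ cos λ, y = cos φ sin λ, z = sin φ).
The central angle between the endpoints is δ = arccos(p₁·p₂) ≈ 1.140 rad (65.3°). The total great-circle distance is δ·R ≈ 1.140 × 3959 ≈ 4514 mi, so the target fraction is f = 3000/4514 ≈ 0.665.
Interpolate at f ≈ 0.665 with slerp weights a = sin((1−f)δ)/sin δ ≈ 0.411, b = sin(fδ)/sin δ ≈ 0.756.
p = a·p₁ + b·p₂ ≈ (-0.528, 0.834, 0.162); φ = arcsin(p_z) ≈ 9.32°, λ = atan2(p_y, p_x) ≈ 122.31°.

≈ lat 9°, lon 122°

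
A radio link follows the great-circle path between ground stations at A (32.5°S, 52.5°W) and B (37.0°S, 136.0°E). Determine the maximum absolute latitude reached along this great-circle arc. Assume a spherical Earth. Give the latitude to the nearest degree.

The great circle lies in the plane with unit normal n̂ = (p₁ × p₂)/|p₁ × p₂|.
Here n̂_z ≈ -0.106; the vertex latitude is φ_max = arccos|n̂_z| ≈ 83.9°.

≈ 84°S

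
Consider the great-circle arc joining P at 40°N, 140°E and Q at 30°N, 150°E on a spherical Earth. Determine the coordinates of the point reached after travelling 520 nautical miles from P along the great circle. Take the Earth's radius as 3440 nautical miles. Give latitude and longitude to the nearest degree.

Write both endpoints as unit vectors p₁, p₂ with components (cos φ cos λ, cos φ sin λ, sin φ).
The central angle between the endpoints is δ = arccos(p₁·p₂) ≈ 0.225 rad (12.9°). The total great-circle distance is δ·R ≈ 0.225 × 3440 ≈ 775 nmi, so the target fraction is f = 520/775 ≈ 0.671.
Interpolate at f ≈ 0.671 with slerp weights a = sin((1−f)δ)/sin δ ≈ 0.332, b = sin(fδ)/sin δ ≈ 0.674.
p = a·p₁ + b·p₂ ≈ (-0.700, 0.455, 0.550); φ = arcsin(p_z) ≈ 33.38°, λ = atan2(p_y, p_x) ≈ 146.97°.

≈ 33°N, 147°E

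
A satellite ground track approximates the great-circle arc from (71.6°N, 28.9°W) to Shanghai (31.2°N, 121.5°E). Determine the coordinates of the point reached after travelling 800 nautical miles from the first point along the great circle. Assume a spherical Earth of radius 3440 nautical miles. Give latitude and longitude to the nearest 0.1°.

≈ (81.4°N, 13.5°E)

Write both endpoints as unit vectors p₁, p₂ with components (cos φ cos λ, cos φ sin λ, sin φ).
The central angle between the endpoints is δ = arccos(p₁·p₂) ≈ 1.311 rad (75.1°). The total great-circle distance is δ·R ≈ 1.311 × 3440 ≈ 4510 nmi, so the target fraction is f = 800/4510 ≈ 0.177.
Interpolate at f ≈ 0.177 with slerp weights a = sin((1−f)δ)/sin δ ≈ 0.912, b = sin(fδ)/sin δ ≈ 0.238.
p = a·p₁ + b·p₂ ≈ (0.145, 0.035, 0.989); φ = arcsin(p_z) ≈ 81.40°, λ = atan2(p_y, p_x) ≈ 13.47°.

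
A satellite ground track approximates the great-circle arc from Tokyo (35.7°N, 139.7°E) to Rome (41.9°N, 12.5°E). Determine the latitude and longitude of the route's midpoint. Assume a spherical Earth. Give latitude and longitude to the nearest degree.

≈ 61°N, 81°E

From cos δ = sin φ₁ sin φ₂ + cos φ₁ cos φ₂ cos Δλ, the central angle is δ ≈ 1.547 rad (88.6°).
Interpolate at f = 1/2 with slerp weights a = sin((1−f)δ)/sin δ ≈ 0.699, b = sin(fδ)/sin δ ≈ 0.699.
p = a·p₁ + b·p₂ ≈ (0.075, 0.480, 0.874); φ = arcsin(p_z) ≈ 60.96°, λ = atan2(p_y, p_x) ≈ 81.11°.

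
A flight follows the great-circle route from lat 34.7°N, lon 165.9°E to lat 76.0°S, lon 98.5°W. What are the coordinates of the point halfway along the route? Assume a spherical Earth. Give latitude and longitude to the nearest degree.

The haversine formula gives a central angle δ ≈ 2.179 rad (124.9°) between the endpoints.
Interpolate at f = 1/2 with slerp weights a = sin((1−f)δ)/sin δ ≈ 1.081, b = sin(fδ)/sin δ ≈ 1.081.
p = a·p₁ + b·p₂ ≈ (-0.900, -0.042, -0.433); φ = arcsin(p_z) ≈ -25.68°, λ = atan2(p_y, p_x) ≈ -177.32°.

≈ lat 26°S, lon 177°W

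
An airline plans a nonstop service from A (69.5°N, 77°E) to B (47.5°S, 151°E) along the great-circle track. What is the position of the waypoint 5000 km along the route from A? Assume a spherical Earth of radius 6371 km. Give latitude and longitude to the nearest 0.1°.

≈ (31.7°N, 120.7°E)

Convert each endpoint to a unit vector on the sphere (x = cos φ cos λ, y = cos φ sin λ, z = sin φ).
The central angle between the endpoints is δ = arccos(p₁·p₂) ≈ 2.246 rad (128.7°). The total great-circle distance is δ·R ≈ 2.246 × 6371 ≈ 14312 km, so the target fraction is f = 5000/14312 ≈ 0.349.
Interpolate at f ≈ 0.349 with slerp weights a = sin((1−f)δ)/sin δ ≈ 1.274, b = sin(fδ)/sin δ ≈ 0.906.
p = a·p₁ + b·p₂ ≈ (-0.435, 0.731, 0.526); φ = arcsin(p_z) ≈ 31.70°, λ = atan2(p_y, p_x) ≈ 120.73°.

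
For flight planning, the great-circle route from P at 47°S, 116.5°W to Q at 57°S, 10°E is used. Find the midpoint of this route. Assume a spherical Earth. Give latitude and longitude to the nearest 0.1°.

≈ 70.2°S, 65.8°W

Write both endpoints as unit vectors p₁, p₂ with components (cos φ cos λ, cos φ sin λ, sin φ).
The central angle between the endpoints is δ = arccos(p₁·p₂) ≈ 1.168 rad (66.9°).
Interpolate at f = 1/2 with slerp weights a = sin((1−f)δ)/sin δ ≈ 0.599, b = sin(fδ)/sin δ ≈ 0.599.
p = a·p₁ + b·p₂ ≈ (0.139, -0.309, -0.941); φ = arcsin(p_z) ≈ -70.19°, λ = atan2(p_y, p_x) ≈ -65.78°.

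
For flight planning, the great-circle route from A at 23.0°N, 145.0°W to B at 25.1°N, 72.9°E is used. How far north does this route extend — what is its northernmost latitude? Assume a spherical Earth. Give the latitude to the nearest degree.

The great circle lies in the plane with unit normal n̂ = (p₁ × p₂)/|p₁ × p₂|.
Here n̂_z ≈ -0.588; the vertex latitude is φ_max = arccos|n̂_z| ≈ 54.0°.
Check via Clairaut: cos φ_max = |cos φ₁| · sin C = cos(23.0°)·sin(39.7°) ≈ 0.588, again giving ≈ 54.0°.

≈ 54°N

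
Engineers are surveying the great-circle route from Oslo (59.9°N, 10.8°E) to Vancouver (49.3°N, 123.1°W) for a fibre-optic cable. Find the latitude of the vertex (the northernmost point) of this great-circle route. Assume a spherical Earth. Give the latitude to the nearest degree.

The great circle lies in the plane with unit normal n̂ = (p₁ × p₂)/|p₁ × p₂|.
Here n̂_z ≈ -0.261; the vertex latitude is φ_max = arccos|n̂_z| ≈ 74.9°.
Check via Clairaut: cos φ_max = |cos φ₁| · sin C = cos(59.9°)·sin(31.3°) ≈ 0.261, again giving ≈ 74.9°.

≈ 75°N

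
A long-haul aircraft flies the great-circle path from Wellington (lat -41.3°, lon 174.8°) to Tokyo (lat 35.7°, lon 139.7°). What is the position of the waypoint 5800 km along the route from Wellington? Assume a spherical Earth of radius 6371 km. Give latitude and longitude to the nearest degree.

The haversine formula gives a central angle δ ≈ 1.457 rad (83.5°) between the endpoints. The total great-circle distance is δ·R ≈ 1.457 × 6371 ≈ 9280 km, so the target fraction is f = 5800/9280 ≈ 0.625.
Interpolate at f ≈ 0.625 with slerp weights a = sin((1−f)δ)/sin δ ≈ 0.523, b = sin(fδ)/sin δ ≈ 0.795.
p = a·p₁ + b·p₂ ≈ (-0.883, 0.453, 0.119); φ = arcsin(p_z) ≈ 6.82°, λ = atan2(p_y, p_x) ≈ 152.85°.

≈ lat 7°, lon 153°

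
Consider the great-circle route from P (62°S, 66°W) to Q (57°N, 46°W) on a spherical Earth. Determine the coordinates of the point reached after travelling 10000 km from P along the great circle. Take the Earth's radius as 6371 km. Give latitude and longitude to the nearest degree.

From cos δ = sin φ₁ sin φ₂ + cos φ₁ cos φ₂ cos Δλ, the central angle is δ ≈ 2.095 rad (120.0°). The total great-circle distance is δ·R ≈ 2.095 × 6371 ≈ 13345 km, so the target fraction is f = 10000/13345 ≈ 0.749.
Interpolate at f ≈ 0.749 with slerp weights a = sin((1−f)δ)/sin δ ≈ 0.579, b = sin(fδ)/sin δ ≈ 1.155.
p = a·p₁ + b·p₂ ≈ (0.547, -0.701, 0.457); φ = arcsin(p_z) ≈ 27.22°, λ = atan2(p_y, p_x) ≈ -52.00°.

≈ (27°N, 52°W)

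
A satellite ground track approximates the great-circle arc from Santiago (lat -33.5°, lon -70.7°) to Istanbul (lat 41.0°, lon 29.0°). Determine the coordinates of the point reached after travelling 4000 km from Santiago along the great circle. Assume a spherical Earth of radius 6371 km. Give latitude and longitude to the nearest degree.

Convert each endpoint to a unit vector on the sphere (x = cos φ cos λ, y = cos φ sin λ, z = sin φ).
The central angle between the endpoints is δ = arccos(p₁·p₂) ≈ 2.058 rad (117.9°). The total great-circle distance is δ·R ≈ 2.058 × 6371 ≈ 13111 km, so the target fraction is f = 4000/13111 ≈ 0.305.
Interpolate at f ≈ 0.305 with slerp weights a = sin((1−f)δ)/sin δ ≈ 1.120, b = sin(fδ)/sin δ ≈ 0.665.
p = a·p₁ + b·p₂ ≈ (0.748, -0.639, -0.182); φ = arcsin(p_z) ≈ -10.51°, λ = atan2(p_y, p_x) ≈ -40.50°.

≈ lat -11°, lon -41°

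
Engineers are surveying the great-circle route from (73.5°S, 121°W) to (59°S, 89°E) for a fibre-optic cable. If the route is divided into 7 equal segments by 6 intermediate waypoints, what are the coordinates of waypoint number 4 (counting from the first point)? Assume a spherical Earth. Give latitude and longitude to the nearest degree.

The haversine formula gives a central angle δ ≈ 0.802 rad (46.0°) between the endpoints.
Interpolate at f = 4/7 with slerp weights a = sin((1−f)δ)/sin δ ≈ 0.469, b = sin(fδ)/sin δ ≈ 0.616.
p = a·p₁ + b·p₂ ≈ (-0.063, 0.203, -0.977); φ = arcsin(p_z) ≈ -77.74°, λ = atan2(p_y, p_x) ≈ 107.27°.

≈ (78°S, 107°E)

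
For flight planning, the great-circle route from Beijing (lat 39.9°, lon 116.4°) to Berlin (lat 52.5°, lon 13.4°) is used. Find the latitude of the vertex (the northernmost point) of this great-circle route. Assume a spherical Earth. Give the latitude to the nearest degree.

The great circle lies in the plane with unit normal n̂ = (p₁ × p₂)/|p₁ × p₂|.
Here n̂_z ≈ -0.497; the vertex latitude is φ_max = arccos|n̂_z| ≈ 60.2°.
Check via Clairaut: cos φ_max = |cos φ₁| · sin C = cos(39.9°)·sin(40.4°) ≈ 0.497, again giving ≈ 60.2°.

≈ 60°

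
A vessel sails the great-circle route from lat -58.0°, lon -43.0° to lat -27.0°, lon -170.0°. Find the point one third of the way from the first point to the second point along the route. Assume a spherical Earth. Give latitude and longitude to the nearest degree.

≈ lat -67°, lon -104°

Write both endpoints as unit vectors p₁, p₂ with components (cos φ cos λ, cos φ sin λ, sin φ).
The central angle between the endpoints is δ = arccos(p₁·p₂) ≈ 1.470 rad (84.2°).
Interpolate at f = 1/3 with slerp weights a = sin((1−f)δ)/sin δ ≈ 0.835, b = sin(fδ)/sin δ ≈ 0.473.
p = a·p₁ + b·p₂ ≈ (-0.092, -0.375, -0.923); φ = arcsin(p_z) ≈ -67.30°, λ = atan2(p_y, p_x) ≈ -103.72°.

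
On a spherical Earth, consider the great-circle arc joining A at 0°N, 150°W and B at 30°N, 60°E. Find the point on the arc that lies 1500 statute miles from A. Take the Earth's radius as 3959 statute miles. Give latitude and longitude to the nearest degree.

Convert each endpoint to a unit vector on the sphere (x = cos φ cos λ, y = cos φ sin λ, z = sin φ).
The central angle between the endpoints is δ = arccos(p₁·p₂) ≈ 2.419 rad (138.6°). The total great-circle distance is δ·R ≈ 2.419 × 3959 ≈ 9576 mi, so the target fraction is f = 1500/9576 ≈ 0.157.
Interpolate at f ≈ 0.157 with slerp weights a = sin((1−f)δ)/sin δ ≈ 1.348, b = sin(fδ)/sin δ ≈ 0.559.
p = a·p₁ + b·p₂ ≈ (-0.926, -0.255, 0.280); φ = arcsin(p_z) ≈ 16.24°, λ = atan2(p_y, p_x) ≈ -164.61°.

≈ 16°N, 165°W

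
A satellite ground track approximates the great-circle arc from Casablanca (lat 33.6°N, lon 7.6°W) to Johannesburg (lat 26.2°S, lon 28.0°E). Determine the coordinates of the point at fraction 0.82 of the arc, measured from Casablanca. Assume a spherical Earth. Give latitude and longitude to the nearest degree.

Convert each endpoint to a unit vector on the sphere (x = cos φ cos λ, y = cos φ sin λ, z = sin φ).
The central angle between the endpoints is δ = arccos(p₁·p₂) ≈ 1.199 rad (68.7°).
Interpolate at f = 0.82 with slerp weights a = sin((1−f)δ)/sin δ ≈ 0.230, b = sin(fδ)/sin δ ≈ 0.893.
p = a·p₁ + b·p₂ ≈ (0.897, 0.351, -0.267); φ = arcsin(p_z) ≈ -15.50°, λ = atan2(p_y, p_x) ≈ 21.36°.

≈ lat 15°S, lon 21°E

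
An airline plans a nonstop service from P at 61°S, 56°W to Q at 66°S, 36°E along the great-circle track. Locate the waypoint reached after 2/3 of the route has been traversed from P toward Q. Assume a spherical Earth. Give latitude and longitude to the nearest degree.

Convert each endpoint to a unit vector on the sphere (x = cos φ cos λ, y = cos φ sin λ, z = sin φ).
The central angle between the endpoints is δ = arccos(p₁·p₂) ≈ 0.657 rad (37.6°).
Interpolate at f = 2/3 with slerp weights a = sin((1−f)δ)/sin δ ≈ 0.356, b = sin(fδ)/sin δ ≈ 0.694.
p = a·p₁ + b·p₂ ≈ (0.325, 0.023, -0.945); φ = arcsin(p_z) ≈ -70.99°, λ = atan2(p_y, p_x) ≈ 4.06°.

≈ 71°S, 4°E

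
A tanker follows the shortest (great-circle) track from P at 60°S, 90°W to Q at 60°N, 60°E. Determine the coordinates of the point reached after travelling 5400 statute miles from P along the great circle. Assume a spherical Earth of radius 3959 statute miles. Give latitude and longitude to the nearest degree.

Write both endpoints as unit vectors p₁, p₂ with components (cos φ cos λ, cos φ sin λ, sin φ).
The central angle between the endpoints is δ = arccos(p₁·p₂) ≈ 2.882 rad (165.1°). The total great-circle distance is δ·R ≈ 2.882 × 3959 ≈ 11410 mi, so the target fraction is f = 5400/11410 ≈ 0.473.
Interpolate at f ≈ 0.473 with slerp weights a = sin((1−f)δ)/sin δ ≈ 3.891, b = sin(fδ)/sin δ ≈ 3.813.
p = a·p₁ + b·p₂ ≈ (0.953, -0.294, -0.067); φ = arcsin(p_z) ≈ -3.85°, λ = atan2(p_y, p_x) ≈ -17.15°.

≈ 4°S, 17°W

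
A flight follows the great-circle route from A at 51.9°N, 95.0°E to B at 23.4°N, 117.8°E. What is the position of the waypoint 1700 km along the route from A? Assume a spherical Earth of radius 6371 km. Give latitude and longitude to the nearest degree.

≈ 39°N, 108°E

From cos δ = sin φ₁ sin φ₂ + cos φ₁ cos φ₂ cos Δλ, the central angle is δ ≈ 0.583 rad (33.4°). The total great-circle distance is δ·R ≈ 0.583 × 6371 ≈ 3717 km, so the target fraction is f = 1700/3717 ≈ 0.457.
Interpolate at f ≈ 0.457 with slerp weights a = sin((1−f)δ)/sin δ ≈ 0.565, b = sin(fδ)/sin δ ≈ 0.479.
p = a·p₁ + b·p₂ ≈ (-0.235, 0.736, 0.635); φ = arcsin(p_z) ≈ 39.41°, λ = atan2(p_y, p_x) ≈ 107.73°.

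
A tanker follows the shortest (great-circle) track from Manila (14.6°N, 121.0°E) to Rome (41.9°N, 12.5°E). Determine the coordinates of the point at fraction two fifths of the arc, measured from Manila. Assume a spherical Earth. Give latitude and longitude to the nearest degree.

≈ 38°N, 88°E

Write both endpoints as unit vectors p₁, p₂ with components (cos φ cos λ, cos φ sin λ, sin φ).
The central angle between the endpoints is δ = arccos(p₁·p₂) ≈ 1.631 rad (93.5°).
Interpolate at f = 2/5 with slerp weights a = sin((1−f)δ)/sin δ ≈ 0.831, b = sin(fδ)/sin δ ≈ 0.608.
p = a·p₁ + b·p₂ ≈ (0.028, 0.787, 0.616); φ = arcsin(p_z) ≈ 38.00°, λ = atan2(p_y, p_x) ≈ 87.99°.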